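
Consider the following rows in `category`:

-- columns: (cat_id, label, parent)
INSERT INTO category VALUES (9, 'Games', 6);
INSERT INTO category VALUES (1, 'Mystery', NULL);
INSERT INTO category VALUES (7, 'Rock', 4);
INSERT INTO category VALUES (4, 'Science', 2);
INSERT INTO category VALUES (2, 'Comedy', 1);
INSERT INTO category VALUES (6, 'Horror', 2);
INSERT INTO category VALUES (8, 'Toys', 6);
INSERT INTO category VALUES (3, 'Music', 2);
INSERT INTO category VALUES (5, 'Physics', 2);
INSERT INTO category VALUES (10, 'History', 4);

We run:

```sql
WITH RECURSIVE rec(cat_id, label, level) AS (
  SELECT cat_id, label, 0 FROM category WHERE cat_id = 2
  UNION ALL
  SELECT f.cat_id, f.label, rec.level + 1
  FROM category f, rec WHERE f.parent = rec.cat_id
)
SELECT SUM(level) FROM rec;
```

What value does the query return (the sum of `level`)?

Base: cat_id=2 (Comedy) at level 0.
Iteration 1: rows with parent in {2} -> Music (id 3, level 1), Science (id 4, level 1), Physics (id 5, level 1), Horror (id 6, level 1).
Iteration 2: rows with parent in {3,4,5,6} -> Rock (id 7, level 2), Toys (id 8, level 2), Games (id 9, level 2), History (id 10, level 2).
Iteration 3: no rows with parent in {7,8,9,10}; recursion stops.
SUM(level) = 0 + 1 + 1 + 1 + 1 + 2 + 2 + 2 + 2 = 12.

12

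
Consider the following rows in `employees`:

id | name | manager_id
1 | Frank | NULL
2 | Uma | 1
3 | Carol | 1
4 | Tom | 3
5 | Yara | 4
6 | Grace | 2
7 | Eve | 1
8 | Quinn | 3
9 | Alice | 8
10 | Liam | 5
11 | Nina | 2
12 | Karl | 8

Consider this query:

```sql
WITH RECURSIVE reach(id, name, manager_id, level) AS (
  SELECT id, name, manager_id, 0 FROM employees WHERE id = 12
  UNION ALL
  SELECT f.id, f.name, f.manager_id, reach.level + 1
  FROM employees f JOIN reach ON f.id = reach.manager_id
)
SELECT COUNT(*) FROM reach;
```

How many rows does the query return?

4

Base: id=12 (Karl), manager_id=8, level 0.
Iteration 1: join on id=8 -> Quinn (id 8, manager_id=3, level 1).
Iteration 2: join on id=3 -> Carol (id 3, manager_id=1, level 2).
Iteration 3: join on id=1 -> Frank (id 1, manager_id=NULL, level 3).
Iteration 4: manager_id is NULL; no match; recursion stops.
Total rows emitted: 4.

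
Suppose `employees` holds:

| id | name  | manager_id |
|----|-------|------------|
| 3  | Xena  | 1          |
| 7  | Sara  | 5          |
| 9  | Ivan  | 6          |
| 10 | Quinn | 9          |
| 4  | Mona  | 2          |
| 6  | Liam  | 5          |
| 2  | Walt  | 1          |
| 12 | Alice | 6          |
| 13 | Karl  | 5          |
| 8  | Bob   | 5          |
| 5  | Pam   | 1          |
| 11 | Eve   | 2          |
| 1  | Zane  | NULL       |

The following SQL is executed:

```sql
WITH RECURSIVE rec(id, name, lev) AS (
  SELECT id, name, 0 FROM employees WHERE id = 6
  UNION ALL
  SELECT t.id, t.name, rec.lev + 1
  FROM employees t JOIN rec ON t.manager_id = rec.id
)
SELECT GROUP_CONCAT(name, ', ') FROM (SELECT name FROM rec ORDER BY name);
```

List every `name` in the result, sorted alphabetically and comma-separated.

Alice, Ivan, Liam, Quinn

Base: id=6 (Liam) at lev 0.
Iteration 1: rows with manager_id in {6} -> Ivan (id 9, lev 1), Alice (id 12, lev 1).
Iteration 2: rows with manager_id in {9,12} -> Quinn (id 10, lev 2).
Iteration 3: no rows with manager_id in {10}; recursion stops.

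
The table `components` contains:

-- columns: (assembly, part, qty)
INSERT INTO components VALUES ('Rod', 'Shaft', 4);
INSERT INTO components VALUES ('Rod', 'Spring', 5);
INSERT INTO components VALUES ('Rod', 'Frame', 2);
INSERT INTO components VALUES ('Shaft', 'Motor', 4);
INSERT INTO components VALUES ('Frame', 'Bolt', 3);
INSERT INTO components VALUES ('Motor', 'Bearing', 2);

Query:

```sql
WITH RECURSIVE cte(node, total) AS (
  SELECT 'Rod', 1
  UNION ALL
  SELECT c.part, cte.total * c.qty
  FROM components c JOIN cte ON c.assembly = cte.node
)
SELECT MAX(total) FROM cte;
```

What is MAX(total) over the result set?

32

Base: (Rod, total=1).
Iteration 1: components of {Rod} -> Frame = 1*2 = 2, Shaft = 1*4 = 4, Spring = 1*5 = 5.
Iteration 2: components of {Frame,Shaft,Spring} -> Bolt = 2*3 = 6, Motor = 4*4 = 16.
Iteration 3: components of {Bolt,Motor} -> Bearing = 16*2 = 32.
Iteration 4: no further components; recursion stops.
total values: 1, 4, 5, 2, 16, 6, 32; the maximum is 32.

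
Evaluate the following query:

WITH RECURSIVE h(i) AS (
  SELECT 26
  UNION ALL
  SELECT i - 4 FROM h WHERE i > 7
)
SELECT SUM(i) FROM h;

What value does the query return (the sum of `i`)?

96

Base: i=26.
Iteration 1: 26 > 7 holds -> i = 26 - 4 = 22.
Iteration 2: 22 > 7 holds -> i = 22 - 4 = 18.
Iteration 3: 18 > 7 holds -> i = 18 - 4 = 14.
Iteration 4: 14 > 7 holds -> i = 14 - 4 = 10.
Iteration 5: 10 > 7 holds -> i = 10 - 4 = 6.
Iteration 6: 6 > 7 fails; recursion stops.
SUM(i) = 26 + 22 + 18 + 14 + 10 + 6 = 96.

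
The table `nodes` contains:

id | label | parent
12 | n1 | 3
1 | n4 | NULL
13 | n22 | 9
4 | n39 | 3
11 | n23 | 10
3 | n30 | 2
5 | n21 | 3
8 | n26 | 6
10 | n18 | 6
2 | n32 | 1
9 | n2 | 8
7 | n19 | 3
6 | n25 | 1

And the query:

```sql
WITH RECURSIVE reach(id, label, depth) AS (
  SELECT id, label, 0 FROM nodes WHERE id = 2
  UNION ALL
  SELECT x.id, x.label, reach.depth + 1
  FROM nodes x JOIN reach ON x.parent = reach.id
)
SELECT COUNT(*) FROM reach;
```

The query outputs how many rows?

6

Base: id=2 (n32) at depth 0.
Iteration 1: rows with parent in {2} -> n30 (id 3, depth 1).
Iteration 2: rows with parent in {3} -> n39 (id 4, depth 2), n21 (id 5, depth 2), n19 (id 7, depth 2), n1 (id 12, depth 2).
Iteration 3: no rows with parent in {4,5,7,12}; recursion stops.
Total rows emitted: 6.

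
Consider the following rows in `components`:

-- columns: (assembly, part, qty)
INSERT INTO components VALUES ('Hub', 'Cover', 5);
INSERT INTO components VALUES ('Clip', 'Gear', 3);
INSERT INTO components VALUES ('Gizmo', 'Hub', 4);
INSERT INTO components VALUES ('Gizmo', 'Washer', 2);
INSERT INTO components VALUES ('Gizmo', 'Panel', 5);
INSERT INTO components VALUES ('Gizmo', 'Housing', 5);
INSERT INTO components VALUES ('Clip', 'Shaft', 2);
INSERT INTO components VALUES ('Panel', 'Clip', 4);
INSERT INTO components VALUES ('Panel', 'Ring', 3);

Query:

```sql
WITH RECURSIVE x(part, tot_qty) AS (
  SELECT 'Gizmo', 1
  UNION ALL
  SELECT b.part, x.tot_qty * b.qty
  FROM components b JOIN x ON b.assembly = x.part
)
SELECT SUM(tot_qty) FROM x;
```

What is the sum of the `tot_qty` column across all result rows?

Base: (Gizmo, tot_qty=1).
Iteration 1: components of {Gizmo} -> Housing = 1*5 = 5, Hub = 1*4 = 4, Panel = 1*5 = 5, Washer = 1*2 = 2.
Iteration 2: components of {Housing,Hub,Panel,Washer} -> Clip = 5*4 = 20, Cover = 4*5 = 20, Ring = 5*3 = 15.
Iteration 3: components of {Clip,Cover,Ring} -> Gear = 20*3 = 60, Shaft = 20*2 = 40.
Iteration 4: no further components; recursion stops.
SUM(tot_qty) = 1 + 4 + 2 + 5 + 5 + 20 + 15 + 20 + 40 + 60 = 172.

172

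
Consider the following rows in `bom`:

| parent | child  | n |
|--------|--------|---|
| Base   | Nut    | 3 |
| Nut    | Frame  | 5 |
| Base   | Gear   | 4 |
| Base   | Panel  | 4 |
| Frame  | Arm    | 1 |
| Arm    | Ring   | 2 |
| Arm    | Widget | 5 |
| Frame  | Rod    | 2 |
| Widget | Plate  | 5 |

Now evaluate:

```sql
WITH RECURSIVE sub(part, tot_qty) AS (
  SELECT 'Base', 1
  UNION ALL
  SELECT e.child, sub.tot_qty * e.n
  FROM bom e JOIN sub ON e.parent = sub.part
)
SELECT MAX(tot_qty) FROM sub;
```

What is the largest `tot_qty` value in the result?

Base: (Base, tot_qty=1).
Iteration 1: components of {Base} -> Gear = 1*4 = 4, Nut = 1*3 = 3, Panel = 1*4 = 4.
Iteration 2: components of {Gear,Nut,Panel} -> Frame = 3*5 = 15.
Iteration 3: components of {Frame} -> Arm = 15*1 = 15, Rod = 15*2 = 30.
Iteration 4: components of {Arm,Rod} -> Ring = 15*2 = 30, Widget = 15*5 = 75.
Iteration 5: components of {Ring,Widget} -> Plate = 75*5 = 375.
Iteration 6: no further components; recursion stops.
tot_qty values: 1, 3, 4, 4, 15, 15, 30, 30, 75, 375; the maximum is 375.

375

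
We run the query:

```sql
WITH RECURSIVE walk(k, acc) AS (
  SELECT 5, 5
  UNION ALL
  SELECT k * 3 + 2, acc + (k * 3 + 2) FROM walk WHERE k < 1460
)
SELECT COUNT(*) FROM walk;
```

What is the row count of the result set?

7

Base: k=5, acc=5.
Iteration 1: 5 < 1460 holds -> k = 5 * 3 + 2 = 17, acc = 5 + 17 = 22.
Iteration 2: 17 < 1460 holds -> k = 17 * 3 + 2 = 53, acc = 22 + 53 = 75.
Iteration 3: 53 < 1460 holds -> k = 53 * 3 + 2 = 161, acc = 75 + 161 = 236.
Iteration 4: 161 < 1460 holds -> k = 161 * 3 + 2 = 485, acc = 236 + 485 = 721.
Iteration 5: 485 < 1460 holds -> k = 485 * 3 + 2 = 1457, acc = 721 + 1457 = 2178.
Iteration 6: 1457 < 1460 holds -> k = 1457 * 3 + 2 = 4373, acc = 2178 + 4373 = 6551.
Iteration 7: 4373 < 1460 fails; recursion stops.
Total rows emitted: 7.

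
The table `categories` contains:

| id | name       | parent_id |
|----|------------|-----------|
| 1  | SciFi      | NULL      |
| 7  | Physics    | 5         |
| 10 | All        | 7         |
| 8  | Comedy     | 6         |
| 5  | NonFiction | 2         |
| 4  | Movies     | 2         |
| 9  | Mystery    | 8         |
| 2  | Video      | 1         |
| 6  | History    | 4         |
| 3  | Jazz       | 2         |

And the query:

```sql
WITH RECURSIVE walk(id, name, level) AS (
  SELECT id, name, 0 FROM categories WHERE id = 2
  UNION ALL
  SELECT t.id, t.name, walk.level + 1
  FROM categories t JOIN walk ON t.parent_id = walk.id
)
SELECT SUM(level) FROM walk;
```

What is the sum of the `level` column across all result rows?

17

Base: id=2 (Video) at level 0.
Iteration 1: rows with parent_id in {2} -> Jazz (id 3, level 1), Movies (id 4, level 1), NonFiction (id 5, level 1).
Iteration 2: rows with parent_id in {3,4,5} -> History (id 6, level 2), Physics (id 7, level 2).
Iteration 3: rows with parent_id in {6,7} -> Comedy (id 8, level 3), All (id 10, level 3).
Iteration 4: rows with parent_id in {8,10} -> Mystery (id 9, level 4).
Iteration 5: no rows with parent_id in {9}; recursion stops.
SUM(level) = 0 + 1 + 1 + 1 + 2 + 2 + 3 + 3 + 4 = 17.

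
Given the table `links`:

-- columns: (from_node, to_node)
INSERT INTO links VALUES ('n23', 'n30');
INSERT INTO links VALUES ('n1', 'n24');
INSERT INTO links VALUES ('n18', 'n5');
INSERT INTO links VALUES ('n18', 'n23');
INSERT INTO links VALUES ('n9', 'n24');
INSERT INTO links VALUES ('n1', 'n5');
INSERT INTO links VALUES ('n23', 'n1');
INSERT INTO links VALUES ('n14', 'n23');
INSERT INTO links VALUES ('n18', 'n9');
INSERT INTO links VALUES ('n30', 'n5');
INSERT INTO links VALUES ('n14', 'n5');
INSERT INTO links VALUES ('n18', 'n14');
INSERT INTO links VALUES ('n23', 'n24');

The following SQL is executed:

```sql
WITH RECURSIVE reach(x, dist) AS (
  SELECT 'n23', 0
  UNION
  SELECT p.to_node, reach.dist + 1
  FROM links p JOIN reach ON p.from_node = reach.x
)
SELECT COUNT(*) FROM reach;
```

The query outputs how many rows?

6

Base: (n23, dist=0).
Iteration 1: edges from {n23} -> (n1, dist=1), (n24, dist=1), (n30, dist=1).
Iteration 2: edges from {n1,n24,n30} -> (n24, dist=2), (n5, dist=2). [UNION drops 1 duplicate row(s)]
Iteration 3: no outgoing edges from {n24,n5}; recursion stops.
Total rows emitted: 6.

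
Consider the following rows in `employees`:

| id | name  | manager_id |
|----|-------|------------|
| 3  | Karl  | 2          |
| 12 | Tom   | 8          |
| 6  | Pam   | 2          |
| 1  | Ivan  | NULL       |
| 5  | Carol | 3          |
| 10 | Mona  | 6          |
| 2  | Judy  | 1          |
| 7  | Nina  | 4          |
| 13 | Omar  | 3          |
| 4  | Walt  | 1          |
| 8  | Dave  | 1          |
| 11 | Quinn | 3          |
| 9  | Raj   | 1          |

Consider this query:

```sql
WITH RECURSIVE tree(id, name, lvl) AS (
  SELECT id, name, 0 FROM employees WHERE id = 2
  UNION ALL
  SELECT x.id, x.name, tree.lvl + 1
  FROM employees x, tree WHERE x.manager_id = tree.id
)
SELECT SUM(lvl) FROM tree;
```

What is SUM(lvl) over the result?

10

Base: id=2 (Judy) at lvl 0.
Iteration 1: rows with manager_id in {2} -> Karl (id 3, lvl 1), Pam (id 6, lvl 1).
Iteration 2: rows with manager_id in {3,6} -> Carol (id 5, lvl 2), Mona (id 10, lvl 2), Quinn (id 11, lvl 2), Omar (id 13, lvl 2).
Iteration 3: no rows with manager_id in {5,10,11,13}; recursion stops.
SUM(lvl) = 0 + 1 + 1 + 2 + 2 + 2 + 2 = 10.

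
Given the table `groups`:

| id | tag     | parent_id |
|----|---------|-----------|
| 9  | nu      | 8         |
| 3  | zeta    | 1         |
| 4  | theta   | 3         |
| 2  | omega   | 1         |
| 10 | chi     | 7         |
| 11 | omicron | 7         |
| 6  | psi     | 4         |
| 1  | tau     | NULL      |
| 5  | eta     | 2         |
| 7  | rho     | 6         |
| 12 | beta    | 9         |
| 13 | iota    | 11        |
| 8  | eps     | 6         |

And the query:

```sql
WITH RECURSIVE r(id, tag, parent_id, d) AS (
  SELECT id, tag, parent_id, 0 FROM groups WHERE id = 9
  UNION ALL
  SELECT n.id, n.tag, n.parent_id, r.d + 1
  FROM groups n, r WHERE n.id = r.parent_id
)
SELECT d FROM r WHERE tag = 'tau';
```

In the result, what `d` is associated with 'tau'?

5

Base: id=9 (nu), parent_id=8, d 0.
Iteration 1: join on id=8 -> eps (id 8, parent_id=6, d 1).
Iteration 2: join on id=6 -> psi (id 6, parent_id=4, d 2).
Iteration 3: join on id=4 -> theta (id 4, parent_id=3, d 3).
Iteration 4: join on id=3 -> zeta (id 3, parent_id=1, d 4).
Iteration 5: join on id=1 -> tau (id 1, parent_id=NULL, d 5).
Iteration 6: parent_id is NULL; no match; recursion stops.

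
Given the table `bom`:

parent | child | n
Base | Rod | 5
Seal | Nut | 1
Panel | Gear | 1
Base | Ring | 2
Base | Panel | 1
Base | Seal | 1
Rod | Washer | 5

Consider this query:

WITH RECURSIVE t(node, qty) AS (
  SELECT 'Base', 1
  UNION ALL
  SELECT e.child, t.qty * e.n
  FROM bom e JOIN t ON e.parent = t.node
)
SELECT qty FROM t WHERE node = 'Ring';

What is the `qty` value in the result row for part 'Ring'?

2

Base: (Base, qty=1).
Iteration 1: components of {Base} -> Panel = 1*1 = 1, Ring = 1*2 = 2, Rod = 1*5 = 5, Seal = 1*1 = 1.
Iteration 2: components of {Panel,Ring,Rod,Seal} -> Gear = 1*1 = 1, Nut = 1*1 = 1, Washer = 5*5 = 25.
Iteration 3: no further components; recursion stops.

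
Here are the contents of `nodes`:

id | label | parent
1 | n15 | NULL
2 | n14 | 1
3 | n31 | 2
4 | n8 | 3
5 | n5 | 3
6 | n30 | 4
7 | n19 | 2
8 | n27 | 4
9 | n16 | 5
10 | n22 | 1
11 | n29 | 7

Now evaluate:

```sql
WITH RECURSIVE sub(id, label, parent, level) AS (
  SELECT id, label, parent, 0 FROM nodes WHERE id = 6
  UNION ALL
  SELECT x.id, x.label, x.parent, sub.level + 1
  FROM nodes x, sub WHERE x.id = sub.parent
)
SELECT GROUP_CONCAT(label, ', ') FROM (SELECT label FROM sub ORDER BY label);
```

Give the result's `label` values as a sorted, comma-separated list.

Base: id=6 (n30), parent=4, level 0.
Iteration 1: join on id=4 -> n8 (id 4, parent=3, level 1).
Iteration 2: join on id=3 -> n31 (id 3, parent=2, level 2).
Iteration 3: join on id=2 -> n14 (id 2, parent=1, level 3).
Iteration 4: join on id=1 -> n15 (id 1, parent=NULL, level 4).
Iteration 5: parent is NULL; no match; recursion stops.

n14, n15, n30, n31, n8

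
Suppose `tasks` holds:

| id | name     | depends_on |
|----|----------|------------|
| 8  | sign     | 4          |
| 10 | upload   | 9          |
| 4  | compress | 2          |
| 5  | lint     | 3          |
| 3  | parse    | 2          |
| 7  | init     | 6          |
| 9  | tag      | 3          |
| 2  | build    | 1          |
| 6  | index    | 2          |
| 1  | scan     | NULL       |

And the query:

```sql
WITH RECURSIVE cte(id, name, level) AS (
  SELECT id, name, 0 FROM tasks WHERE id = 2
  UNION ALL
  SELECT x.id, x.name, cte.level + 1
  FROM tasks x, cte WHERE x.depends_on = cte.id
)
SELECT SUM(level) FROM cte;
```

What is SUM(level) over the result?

Base: id=2 (build) at level 0.
Iteration 1: rows with depends_on in {2} -> parse (id 3, level 1), compress (id 4, level 1), index (id 6, level 1).
Iteration 2: rows with depends_on in {3,4,6} -> lint (id 5, level 2), init (id 7, level 2), sign (id 8, level 2), tag (id 9, level 2).
Iteration 3: rows with depends_on in {5,7,8,9} -> upload (id 10, level 3).
Iteration 4: no rows with depends_on in {10}; recursion stops.
SUM(level) = 0 + 1 + 1 + 1 + 2 + 2 + 2 + 2 + 3 = 14.

14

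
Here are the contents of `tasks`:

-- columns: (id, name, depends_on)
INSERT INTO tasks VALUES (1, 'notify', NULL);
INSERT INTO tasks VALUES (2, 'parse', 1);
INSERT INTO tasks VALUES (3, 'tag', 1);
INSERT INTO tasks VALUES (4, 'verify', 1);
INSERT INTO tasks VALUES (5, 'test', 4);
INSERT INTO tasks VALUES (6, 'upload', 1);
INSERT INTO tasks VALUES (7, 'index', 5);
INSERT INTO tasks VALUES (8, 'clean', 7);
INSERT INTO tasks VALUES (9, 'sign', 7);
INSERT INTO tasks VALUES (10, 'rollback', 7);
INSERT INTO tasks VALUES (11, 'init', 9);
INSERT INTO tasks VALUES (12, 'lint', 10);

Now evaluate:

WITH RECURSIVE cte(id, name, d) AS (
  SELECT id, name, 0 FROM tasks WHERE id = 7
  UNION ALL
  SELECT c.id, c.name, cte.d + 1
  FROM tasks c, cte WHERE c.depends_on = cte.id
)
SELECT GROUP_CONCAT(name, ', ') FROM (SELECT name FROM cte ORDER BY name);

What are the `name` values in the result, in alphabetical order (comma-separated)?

clean, index, init, lint, rollback, sign

Base: id=7 (index) at d 0.
Iteration 1: rows with depends_on in {7} -> clean (id 8, d 1), sign (id 9, d 1), rollback (id 10, d 1).
Iteration 2: rows with depends_on in {8,9,10} -> init (id 11, d 2), lint (id 12, d 2).
Iteration 3: no rows with depends_on in {11,12}; recursion stops.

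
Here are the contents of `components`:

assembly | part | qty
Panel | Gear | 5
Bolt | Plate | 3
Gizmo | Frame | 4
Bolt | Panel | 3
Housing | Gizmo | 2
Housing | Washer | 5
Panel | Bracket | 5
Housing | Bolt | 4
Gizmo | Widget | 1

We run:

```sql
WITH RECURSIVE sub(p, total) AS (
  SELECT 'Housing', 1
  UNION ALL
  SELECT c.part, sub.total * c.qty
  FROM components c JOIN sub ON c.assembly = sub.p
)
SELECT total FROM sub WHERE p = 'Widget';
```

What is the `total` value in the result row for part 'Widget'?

2

Base: (Housing, total=1).
Iteration 1: components of {Housing} -> Bolt = 1*4 = 4, Gizmo = 1*2 = 2, Washer = 1*5 = 5.
Iteration 2: components of {Bolt,Gizmo,Washer} -> Frame = 2*4 = 8, Panel = 4*3 = 12, Plate = 4*3 = 12, Widget = 2*1 = 2.
Iteration 3: components of {Frame,Panel,Plate,Widget} -> Bracket = 12*5 = 60, Gear = 12*5 = 60.
Iteration 4: no further components; recursion stops.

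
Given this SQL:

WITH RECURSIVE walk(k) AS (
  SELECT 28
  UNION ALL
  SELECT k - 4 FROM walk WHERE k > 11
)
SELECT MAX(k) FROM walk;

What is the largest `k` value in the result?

Base: k=28.
Iteration 1: 28 > 11 holds -> k = 28 - 4 = 24.
Iteration 2: 24 > 11 holds -> k = 24 - 4 = 20.
Iteration 3: 20 > 11 holds -> k = 20 - 4 = 16.
Iteration 4: 16 > 11 holds -> k = 16 - 4 = 12.
Iteration 5: 12 > 11 holds -> k = 12 - 4 = 8.
Iteration 6: 8 > 11 fails; recursion stops.
k values: 28, 24, 20, 16, 12, 8; the maximum is 28.

28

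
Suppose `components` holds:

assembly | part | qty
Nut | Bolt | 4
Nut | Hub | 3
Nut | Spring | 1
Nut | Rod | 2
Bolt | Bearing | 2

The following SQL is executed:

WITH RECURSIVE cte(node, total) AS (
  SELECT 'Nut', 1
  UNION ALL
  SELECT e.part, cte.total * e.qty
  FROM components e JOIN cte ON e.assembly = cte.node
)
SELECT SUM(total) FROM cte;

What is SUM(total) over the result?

Base: (Nut, total=1).
Iteration 1: components of {Nut} -> Bolt = 1*4 = 4, Hub = 1*3 = 3, Rod = 1*2 = 2, Spring = 1*1 = 1.
Iteration 2: components of {Bolt,Hub,Rod,Spring} -> Bearing = 4*2 = 8.
Iteration 3: no further components; recursion stops.
SUM(total) = 1 + 4 + 3 + 1 + 2 + 8 = 19.

19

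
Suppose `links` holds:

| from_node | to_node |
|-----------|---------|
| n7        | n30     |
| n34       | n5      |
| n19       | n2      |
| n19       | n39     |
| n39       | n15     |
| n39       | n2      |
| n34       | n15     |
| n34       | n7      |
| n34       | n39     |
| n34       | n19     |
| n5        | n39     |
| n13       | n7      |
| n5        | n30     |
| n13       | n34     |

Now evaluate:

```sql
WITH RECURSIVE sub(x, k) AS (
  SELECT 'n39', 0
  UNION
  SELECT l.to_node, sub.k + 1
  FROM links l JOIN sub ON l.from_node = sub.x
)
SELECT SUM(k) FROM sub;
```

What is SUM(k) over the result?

Base: (n39, k=0).
Iteration 1: edges from {n39} -> (n15, k=1), (n2, k=1).
Iteration 2: no outgoing edges from {n15,n2}; recursion stops.
SUM(k) = 0 + 1 + 1 = 2.

2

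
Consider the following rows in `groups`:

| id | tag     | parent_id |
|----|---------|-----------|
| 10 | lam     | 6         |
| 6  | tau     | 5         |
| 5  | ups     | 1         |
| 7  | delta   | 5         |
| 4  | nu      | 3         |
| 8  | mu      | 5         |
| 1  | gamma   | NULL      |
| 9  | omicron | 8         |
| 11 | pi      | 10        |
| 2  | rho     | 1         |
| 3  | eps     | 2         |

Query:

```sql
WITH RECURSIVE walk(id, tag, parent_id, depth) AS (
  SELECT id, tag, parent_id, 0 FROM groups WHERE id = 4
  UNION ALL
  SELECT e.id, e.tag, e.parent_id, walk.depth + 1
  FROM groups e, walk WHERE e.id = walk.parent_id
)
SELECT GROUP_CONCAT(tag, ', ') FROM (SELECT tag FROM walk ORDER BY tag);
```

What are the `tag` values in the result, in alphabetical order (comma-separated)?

Base: id=4 (nu), parent_id=3, depth 0.
Iteration 1: join on id=3 -> eps (id 3, parent_id=2, depth 1).
Iteration 2: join on id=2 -> rho (id 2, parent_id=1, depth 2).
Iteration 3: join on id=1 -> gamma (id 1, parent_id=NULL, depth 3).
Iteration 4: parent_id is NULL; no match; recursion stops.

eps, gamma, nu, rho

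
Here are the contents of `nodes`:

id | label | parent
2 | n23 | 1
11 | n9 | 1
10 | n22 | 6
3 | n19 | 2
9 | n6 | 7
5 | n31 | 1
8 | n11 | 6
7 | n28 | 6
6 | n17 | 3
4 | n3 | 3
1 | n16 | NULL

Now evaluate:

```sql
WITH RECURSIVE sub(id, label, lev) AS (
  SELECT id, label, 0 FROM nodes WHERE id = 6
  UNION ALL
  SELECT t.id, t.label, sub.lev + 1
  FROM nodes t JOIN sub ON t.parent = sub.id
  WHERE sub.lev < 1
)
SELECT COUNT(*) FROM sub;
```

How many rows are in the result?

Base: id=6 (n17) at lev 0.
Iteration 1: rows with parent in {6} -> n28 (id 7, lev 1), n11 (id 8, lev 1), n22 (id 10, lev 1).
Iteration 2: lev < 1 fails for all current rows; recursion stops.
Total rows emitted: 4.

4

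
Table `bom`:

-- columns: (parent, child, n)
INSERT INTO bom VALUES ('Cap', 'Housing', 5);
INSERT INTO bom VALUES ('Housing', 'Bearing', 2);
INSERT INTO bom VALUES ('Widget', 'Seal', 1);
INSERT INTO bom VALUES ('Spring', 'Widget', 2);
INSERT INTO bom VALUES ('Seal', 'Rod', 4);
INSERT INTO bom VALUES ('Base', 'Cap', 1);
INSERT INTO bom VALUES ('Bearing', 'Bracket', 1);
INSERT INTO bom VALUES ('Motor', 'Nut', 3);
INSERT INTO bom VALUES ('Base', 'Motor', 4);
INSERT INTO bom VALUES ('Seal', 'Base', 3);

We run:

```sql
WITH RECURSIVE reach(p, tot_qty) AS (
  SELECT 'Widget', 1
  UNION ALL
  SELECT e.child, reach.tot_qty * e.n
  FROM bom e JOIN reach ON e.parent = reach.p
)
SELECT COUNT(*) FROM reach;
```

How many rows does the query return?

10

Base: (Widget, tot_qty=1).
Iteration 1: components of {Widget} -> Seal = 1*1 = 1.
Iteration 2: components of {Seal} -> Base = 1*3 = 3, Rod = 1*4 = 4.
Iteration 3: components of {Base,Rod} -> Cap = 3*1 = 3, Motor = 3*4 = 12.
Iteration 4: components of {Cap,Motor} -> Housing = 3*5 = 15, Nut = 12*3 = 36.
Iteration 5: components of {Housing,Nut} -> Bearing = 15*2 = 30.
Iteration 6: components of {Bearing} -> Bracket = 30*1 = 30.
Iteration 7: no further components; recursion stops.
Total rows emitted: 10.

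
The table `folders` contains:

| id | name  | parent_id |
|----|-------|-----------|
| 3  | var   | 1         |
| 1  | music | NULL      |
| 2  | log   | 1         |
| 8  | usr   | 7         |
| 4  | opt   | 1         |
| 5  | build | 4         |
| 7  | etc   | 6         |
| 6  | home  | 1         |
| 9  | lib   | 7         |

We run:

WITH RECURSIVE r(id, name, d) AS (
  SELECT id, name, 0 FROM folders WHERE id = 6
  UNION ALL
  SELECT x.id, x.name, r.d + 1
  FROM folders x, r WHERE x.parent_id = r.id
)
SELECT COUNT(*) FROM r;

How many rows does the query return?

Base: id=6 (home) at d 0.
Iteration 1: rows with parent_id in {6} -> etc (id 7, d 1).
Iteration 2: rows with parent_id in {7} -> usr (id 8, d 2), lib (id 9, d 2).
Iteration 3: no rows with parent_id in {8,9}; recursion stops.
Total rows emitted: 4.

4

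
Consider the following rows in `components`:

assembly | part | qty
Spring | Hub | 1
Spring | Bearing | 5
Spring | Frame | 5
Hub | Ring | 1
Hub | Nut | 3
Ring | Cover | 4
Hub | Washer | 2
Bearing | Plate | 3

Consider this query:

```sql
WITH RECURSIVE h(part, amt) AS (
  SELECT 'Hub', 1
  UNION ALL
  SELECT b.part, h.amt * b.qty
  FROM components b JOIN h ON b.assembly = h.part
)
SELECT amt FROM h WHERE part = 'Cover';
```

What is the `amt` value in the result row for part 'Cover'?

Base: (Hub, amt=1).
Iteration 1: components of {Hub} -> Nut = 1*3 = 3, Ring = 1*1 = 1, Washer = 1*2 = 2.
Iteration 2: components of {Nut,Ring,Washer} -> Cover = 1*4 = 4.
Iteration 3: no further components; recursion stops.

4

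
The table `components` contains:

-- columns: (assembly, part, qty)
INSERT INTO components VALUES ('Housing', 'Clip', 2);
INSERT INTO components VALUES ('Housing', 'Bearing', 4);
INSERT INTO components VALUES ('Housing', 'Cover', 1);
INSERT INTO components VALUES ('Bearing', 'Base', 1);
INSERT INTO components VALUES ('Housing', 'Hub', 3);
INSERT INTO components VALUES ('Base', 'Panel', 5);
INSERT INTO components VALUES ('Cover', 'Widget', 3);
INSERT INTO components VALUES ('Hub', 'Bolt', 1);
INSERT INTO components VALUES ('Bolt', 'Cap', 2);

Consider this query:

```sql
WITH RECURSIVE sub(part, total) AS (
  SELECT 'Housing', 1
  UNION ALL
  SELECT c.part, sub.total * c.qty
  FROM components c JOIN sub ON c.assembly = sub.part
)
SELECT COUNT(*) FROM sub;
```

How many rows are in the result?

Base: (Housing, total=1).
Iteration 1: components of {Housing} -> Bearing = 1*4 = 4, Clip = 1*2 = 2, Cover = 1*1 = 1, Hub = 1*3 = 3.
Iteration 2: components of {Bearing,Clip,Cover,Hub} -> Base = 4*1 = 4, Bolt = 3*1 = 3, Widget = 1*3 = 3.
Iteration 3: components of {Base,Bolt,Widget} -> Cap = 3*2 = 6, Panel = 4*5 = 20.
Iteration 4: no further components; recursion stops.
Total rows emitted: 10.

10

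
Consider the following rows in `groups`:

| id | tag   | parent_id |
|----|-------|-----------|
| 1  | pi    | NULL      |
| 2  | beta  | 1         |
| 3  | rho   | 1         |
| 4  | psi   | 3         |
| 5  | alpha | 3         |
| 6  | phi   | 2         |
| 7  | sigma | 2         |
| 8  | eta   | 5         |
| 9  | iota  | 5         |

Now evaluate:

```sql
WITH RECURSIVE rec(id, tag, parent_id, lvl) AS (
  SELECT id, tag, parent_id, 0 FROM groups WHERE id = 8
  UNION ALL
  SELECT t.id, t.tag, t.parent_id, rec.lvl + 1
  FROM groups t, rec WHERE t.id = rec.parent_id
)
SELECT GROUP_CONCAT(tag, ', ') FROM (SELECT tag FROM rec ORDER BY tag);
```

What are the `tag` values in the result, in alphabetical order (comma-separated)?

alpha, eta, pi, rho

Base: id=8 (eta), parent_id=5, lvl 0.
Iteration 1: join on id=5 -> alpha (id 5, parent_id=3, lvl 1).
Iteration 2: join on id=3 -> rho (id 3, parent_id=1, lvl 2).
Iteration 3: join on id=1 -> pi (id 1, parent_id=NULL, lvl 3).
Iteration 4: parent_id is NULL; no match; recursion stops.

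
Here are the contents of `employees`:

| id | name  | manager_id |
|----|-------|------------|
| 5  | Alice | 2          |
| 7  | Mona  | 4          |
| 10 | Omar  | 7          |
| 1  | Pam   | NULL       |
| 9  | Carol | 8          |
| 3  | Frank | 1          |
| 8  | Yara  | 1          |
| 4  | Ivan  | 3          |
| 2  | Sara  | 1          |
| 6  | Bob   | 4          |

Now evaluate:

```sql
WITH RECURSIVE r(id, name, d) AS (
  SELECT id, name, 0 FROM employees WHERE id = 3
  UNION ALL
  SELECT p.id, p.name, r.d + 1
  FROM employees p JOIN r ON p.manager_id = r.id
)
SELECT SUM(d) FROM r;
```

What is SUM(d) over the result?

Base: id=3 (Frank) at d 0.
Iteration 1: rows with manager_id in {3} -> Ivan (id 4, d 1).
Iteration 2: rows with manager_id in {4} -> Bob (id 6, d 2), Mona (id 7, d 2).
Iteration 3: rows with manager_id in {6,7} -> Omar (id 10, d 3).
Iteration 4: no rows with manager_id in {10}; recursion stops.
SUM(d) = 0 + 1 + 2 + 2 + 3 = 8.

8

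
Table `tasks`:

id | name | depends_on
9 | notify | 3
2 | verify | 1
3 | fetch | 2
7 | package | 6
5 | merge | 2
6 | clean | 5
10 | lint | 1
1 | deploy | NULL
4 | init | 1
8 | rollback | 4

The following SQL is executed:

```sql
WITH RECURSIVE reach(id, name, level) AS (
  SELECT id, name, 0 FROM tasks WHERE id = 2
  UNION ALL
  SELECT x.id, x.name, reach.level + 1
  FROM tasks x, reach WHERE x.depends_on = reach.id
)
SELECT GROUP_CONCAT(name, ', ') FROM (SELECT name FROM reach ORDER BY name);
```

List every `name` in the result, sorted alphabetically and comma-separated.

Base: id=2 (verify) at level 0.
Iteration 1: rows with depends_on in {2} -> fetch (id 3, level 1), merge (id 5, level 1).
Iteration 2: rows with depends_on in {3,5} -> clean (id 6, level 2), notify (id 9, level 2).
Iteration 3: rows with depends_on in {6,9} -> package (id 7, level 3).
Iteration 4: no rows with depends_on in {7}; recursion stops.

clean, fetch, merge, notify, package, verify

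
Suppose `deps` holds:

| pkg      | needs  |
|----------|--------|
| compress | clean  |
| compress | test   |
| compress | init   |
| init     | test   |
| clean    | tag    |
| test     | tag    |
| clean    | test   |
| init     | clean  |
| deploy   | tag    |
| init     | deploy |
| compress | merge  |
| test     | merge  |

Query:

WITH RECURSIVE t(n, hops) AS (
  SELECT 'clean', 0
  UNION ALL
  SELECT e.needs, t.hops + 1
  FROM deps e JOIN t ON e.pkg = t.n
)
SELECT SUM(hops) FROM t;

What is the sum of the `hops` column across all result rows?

Base: (clean, hops=0).
Iteration 1: edges from {clean} -> (tag, hops=1), (test, hops=1).
Iteration 2: edges from {tag,test} -> (merge, hops=2), (tag, hops=2).
Iteration 3: no outgoing edges from {merge,tag}; recursion stops.
SUM(hops) = 0 + 1 + 1 + 2 + 2 = 6.

6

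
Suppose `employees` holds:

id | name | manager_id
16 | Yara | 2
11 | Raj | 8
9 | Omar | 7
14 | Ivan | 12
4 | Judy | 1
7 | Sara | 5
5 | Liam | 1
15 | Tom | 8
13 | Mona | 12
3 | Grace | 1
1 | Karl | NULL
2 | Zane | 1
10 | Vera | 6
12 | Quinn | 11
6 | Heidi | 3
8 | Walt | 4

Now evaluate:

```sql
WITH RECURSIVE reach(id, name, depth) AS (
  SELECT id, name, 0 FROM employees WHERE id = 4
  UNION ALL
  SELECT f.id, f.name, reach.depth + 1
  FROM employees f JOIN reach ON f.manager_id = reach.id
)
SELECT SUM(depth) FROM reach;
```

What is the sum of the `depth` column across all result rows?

16

Base: id=4 (Judy) at depth 0.
Iteration 1: rows with manager_id in {4} -> Walt (id 8, depth 1).
Iteration 2: rows with manager_id in {8} -> Raj (id 11, depth 2), Tom (id 15, depth 2).
Iteration 3: rows with manager_id in {11,15} -> Quinn (id 12, depth 3).
Iteration 4: rows with manager_id in {12} -> Mona (id 13, depth 4), Ivan (id 14, depth 4).
Iteration 5: no rows with manager_id in {13,14}; recursion stops.
SUM(depth) = 0 + 1 + 2 + 2 + 3 + 4 + 4 = 16.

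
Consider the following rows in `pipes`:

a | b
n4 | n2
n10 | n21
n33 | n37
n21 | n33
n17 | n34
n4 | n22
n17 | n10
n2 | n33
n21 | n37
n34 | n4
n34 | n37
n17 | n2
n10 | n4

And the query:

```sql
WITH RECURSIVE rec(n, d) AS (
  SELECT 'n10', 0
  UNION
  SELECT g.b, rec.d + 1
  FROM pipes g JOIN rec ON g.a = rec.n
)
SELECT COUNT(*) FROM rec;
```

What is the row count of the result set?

Base: (n10, d=0).
Iteration 1: edges from {n10} -> (n21, d=1), (n4, d=1).
Iteration 2: edges from {n21,n4} -> (n2, d=2), (n22, d=2), (n33, d=2), (n37, d=2).
Iteration 3: edges from {n2,n22,n33,n37} -> (n33, d=3), (n37, d=3).
Iteration 4: edges from {n33,n37} -> (n37, d=4).
Iteration 5: no outgoing edges from {n37}; recursion stops.
Total rows emitted: 10.

10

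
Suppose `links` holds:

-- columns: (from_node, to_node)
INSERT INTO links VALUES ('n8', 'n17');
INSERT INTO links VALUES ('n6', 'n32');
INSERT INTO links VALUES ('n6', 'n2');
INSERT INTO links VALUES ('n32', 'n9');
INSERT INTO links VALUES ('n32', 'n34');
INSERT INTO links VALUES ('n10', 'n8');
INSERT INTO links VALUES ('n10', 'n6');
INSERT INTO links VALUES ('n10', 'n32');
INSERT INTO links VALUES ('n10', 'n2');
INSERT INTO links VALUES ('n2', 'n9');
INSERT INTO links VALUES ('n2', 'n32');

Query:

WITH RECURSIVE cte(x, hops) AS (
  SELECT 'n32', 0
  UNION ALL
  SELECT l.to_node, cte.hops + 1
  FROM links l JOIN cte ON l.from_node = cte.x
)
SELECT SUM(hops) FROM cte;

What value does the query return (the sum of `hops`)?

Base: (n32, hops=0).
Iteration 1: edges from {n32} -> (n34, hops=1), (n9, hops=1).
Iteration 2: no outgoing edges from {n34,n9}; recursion stops.
SUM(hops) = 0 + 1 + 1 = 2.

2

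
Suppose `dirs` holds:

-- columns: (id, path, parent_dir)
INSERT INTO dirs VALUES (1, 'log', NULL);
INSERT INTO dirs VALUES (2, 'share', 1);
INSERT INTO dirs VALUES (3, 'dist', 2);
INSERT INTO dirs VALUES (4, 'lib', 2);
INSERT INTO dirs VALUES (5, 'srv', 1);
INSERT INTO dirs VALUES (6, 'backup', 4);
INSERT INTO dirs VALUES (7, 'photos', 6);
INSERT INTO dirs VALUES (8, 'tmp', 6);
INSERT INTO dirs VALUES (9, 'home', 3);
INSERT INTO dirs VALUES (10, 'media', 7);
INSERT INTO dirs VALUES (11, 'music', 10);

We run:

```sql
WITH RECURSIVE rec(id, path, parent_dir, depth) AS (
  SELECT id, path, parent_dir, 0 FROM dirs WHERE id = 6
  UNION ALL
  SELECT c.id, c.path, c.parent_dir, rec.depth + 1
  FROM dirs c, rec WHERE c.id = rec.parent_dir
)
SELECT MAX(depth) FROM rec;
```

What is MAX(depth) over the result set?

Base: id=6 (backup), parent_dir=4, depth 0.
Iteration 1: join on id=4 -> lib (id 4, parent_dir=2, depth 1).
Iteration 2: join on id=2 -> share (id 2, parent_dir=1, depth 2).
Iteration 3: join on id=1 -> log (id 1, parent_dir=NULL, depth 3).
Iteration 4: parent_dir is NULL; no match; recursion stops.
depth values: 0, 1, 2, 3; the maximum is 3.

3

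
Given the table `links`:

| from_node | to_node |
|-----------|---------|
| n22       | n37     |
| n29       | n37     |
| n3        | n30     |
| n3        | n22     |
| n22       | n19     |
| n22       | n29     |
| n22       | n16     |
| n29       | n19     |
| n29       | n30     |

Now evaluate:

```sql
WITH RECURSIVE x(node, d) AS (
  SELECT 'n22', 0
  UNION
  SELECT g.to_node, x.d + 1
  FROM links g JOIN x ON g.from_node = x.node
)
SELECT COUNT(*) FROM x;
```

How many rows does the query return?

8

Base: (n22, d=0).
Iteration 1: edges from {n22} -> (n16, d=1), (n19, d=1), (n29, d=1), (n37, d=1).
Iteration 2: edges from {n16,n19,n29,n37} -> (n19, d=2), (n30, d=2), (n37, d=2).
Iteration 3: no outgoing edges from {n19,n30,n37}; recursion stops.
Total rows emitted: 8.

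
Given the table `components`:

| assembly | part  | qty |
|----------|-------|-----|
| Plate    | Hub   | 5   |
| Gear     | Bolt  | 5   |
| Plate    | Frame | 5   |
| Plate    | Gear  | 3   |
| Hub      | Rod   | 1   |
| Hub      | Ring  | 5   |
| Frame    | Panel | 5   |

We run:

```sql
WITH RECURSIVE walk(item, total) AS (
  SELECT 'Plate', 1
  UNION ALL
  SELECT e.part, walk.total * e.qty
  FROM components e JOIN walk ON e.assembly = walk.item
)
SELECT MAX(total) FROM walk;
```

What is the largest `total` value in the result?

Base: (Plate, total=1).
Iteration 1: components of {Plate} -> Frame = 1*5 = 5, Gear = 1*3 = 3, Hub = 1*5 = 5.
Iteration 2: components of {Frame,Gear,Hub} -> Bolt = 3*5 = 15, Panel = 5*5 = 25, Ring = 5*5 = 25, Rod = 5*1 = 5.
Iteration 3: no further components; recursion stops.
total values: 1, 3, 5, 5, 15, 25, 5, 25; the maximum is 25.

25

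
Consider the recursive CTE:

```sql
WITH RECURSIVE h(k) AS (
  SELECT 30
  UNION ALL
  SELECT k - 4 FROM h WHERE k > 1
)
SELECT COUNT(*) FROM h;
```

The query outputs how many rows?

Base: k=30.
Iteration 1: 30 > 1 holds -> k = 30 - 4 = 26.
Iteration 2: 26 > 1 holds -> k = 26 - 4 = 22.
Iteration 3: 22 > 1 holds -> k = 22 - 4 = 18.
Iteration 4: 18 > 1 holds -> k = 18 - 4 = 14.
Iteration 5: 14 > 1 holds -> k = 14 - 4 = 10.
Iteration 6: 10 > 1 holds -> k = 10 - 4 = 6.
Iteration 7: 6 > 1 holds -> k = 6 - 4 = 2.
Iteration 8: 2 > 1 holds -> k = 2 - 4 = -2.
Iteration 9: -2 > 1 fails; recursion stops.
Total rows emitted: 9.

9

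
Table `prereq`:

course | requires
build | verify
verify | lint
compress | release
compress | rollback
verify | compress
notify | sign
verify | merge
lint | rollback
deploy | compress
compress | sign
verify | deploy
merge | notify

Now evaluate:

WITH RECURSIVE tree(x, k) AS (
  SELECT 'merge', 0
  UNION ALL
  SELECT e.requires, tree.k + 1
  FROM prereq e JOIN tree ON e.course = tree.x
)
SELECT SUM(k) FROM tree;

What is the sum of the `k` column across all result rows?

3

Base: (merge, k=0).
Iteration 1: edges from {merge} -> (notify, k=1).
Iteration 2: edges from {notify} -> (sign, k=2).
Iteration 3: no outgoing edges from {sign}; recursion stops.
SUM(k) = 0 + 1 + 2 = 3.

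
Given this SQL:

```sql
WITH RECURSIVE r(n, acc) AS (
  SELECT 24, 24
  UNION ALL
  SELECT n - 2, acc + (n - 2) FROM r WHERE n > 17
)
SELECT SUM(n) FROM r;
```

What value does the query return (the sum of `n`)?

100

Base: n=24, acc=24.
Iteration 1: 24 > 17 holds -> n = 24 - 2 = 22, acc = 24 + 22 = 46.
Iteration 2: 22 > 17 holds -> n = 22 - 2 = 20, acc = 46 + 20 = 66.
Iteration 3: 20 > 17 holds -> n = 20 - 2 = 18, acc = 66 + 18 = 84.
Iteration 4: 18 > 17 holds -> n = 18 - 2 = 16, acc = 84 + 16 = 100.
Iteration 5: 16 > 17 fails; recursion stops.
SUM(n) = 24 + 22 + 20 + 18 + 16 = 100.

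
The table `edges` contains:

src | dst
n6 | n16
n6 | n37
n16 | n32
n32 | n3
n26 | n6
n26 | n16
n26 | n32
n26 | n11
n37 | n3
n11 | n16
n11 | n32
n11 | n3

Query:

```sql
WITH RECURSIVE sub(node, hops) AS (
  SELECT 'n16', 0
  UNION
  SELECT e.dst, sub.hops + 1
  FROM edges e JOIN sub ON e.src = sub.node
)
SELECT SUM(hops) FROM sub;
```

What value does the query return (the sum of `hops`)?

3

Base: (n16, hops=0).
Iteration 1: edges from {n16} -> (n32, hops=1).
Iteration 2: edges from {n32} -> (n3, hops=2).
Iteration 3: no outgoing edges from {n3}; recursion stops.
SUM(hops) = 0 + 1 + 2 = 3.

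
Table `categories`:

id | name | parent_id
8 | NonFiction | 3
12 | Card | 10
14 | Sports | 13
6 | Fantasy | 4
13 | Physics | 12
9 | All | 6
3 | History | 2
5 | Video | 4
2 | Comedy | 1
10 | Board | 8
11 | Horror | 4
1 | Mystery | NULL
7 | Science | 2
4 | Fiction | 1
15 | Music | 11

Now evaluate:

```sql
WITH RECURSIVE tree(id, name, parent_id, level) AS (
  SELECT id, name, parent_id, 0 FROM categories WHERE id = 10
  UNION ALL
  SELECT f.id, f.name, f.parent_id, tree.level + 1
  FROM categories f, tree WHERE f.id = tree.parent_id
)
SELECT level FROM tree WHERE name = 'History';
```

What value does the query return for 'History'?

2

Base: id=10 (Board), parent_id=8, level 0.
Iteration 1: join on id=8 -> NonFiction (id 8, parent_id=3, level 1).
Iteration 2: join on id=3 -> History (id 3, parent_id=2, level 2).
Iteration 3: join on id=2 -> Comedy (id 2, parent_id=1, level 3).
Iteration 4: join on id=1 -> Mystery (id 1, parent_id=NULL, level 4).
Iteration 5: parent_id is NULL; no match; recursion stops.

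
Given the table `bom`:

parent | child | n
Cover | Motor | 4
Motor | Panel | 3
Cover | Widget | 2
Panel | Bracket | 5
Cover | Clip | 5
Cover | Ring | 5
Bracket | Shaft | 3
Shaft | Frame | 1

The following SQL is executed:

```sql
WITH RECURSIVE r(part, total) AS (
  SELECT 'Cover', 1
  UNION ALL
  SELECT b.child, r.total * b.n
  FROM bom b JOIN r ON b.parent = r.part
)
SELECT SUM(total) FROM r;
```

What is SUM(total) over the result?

449

Base: (Cover, total=1).
Iteration 1: components of {Cover} -> Clip = 1*5 = 5, Motor = 1*4 = 4, Ring = 1*5 = 5, Widget = 1*2 = 2.
Iteration 2: components of {Clip,Motor,Ring,Widget} -> Panel = 4*3 = 12.
Iteration 3: components of {Panel} -> Bracket = 12*5 = 60.
Iteration 4: components of {Bracket} -> Shaft = 60*3 = 180.
Iteration 5: components of {Shaft} -> Frame = 180*1 = 180.
Iteration 6: no further components; recursion stops.
SUM(total) = 1 + 4 + 2 + 5 + 5 + 12 + 60 + 180 + 180 = 449.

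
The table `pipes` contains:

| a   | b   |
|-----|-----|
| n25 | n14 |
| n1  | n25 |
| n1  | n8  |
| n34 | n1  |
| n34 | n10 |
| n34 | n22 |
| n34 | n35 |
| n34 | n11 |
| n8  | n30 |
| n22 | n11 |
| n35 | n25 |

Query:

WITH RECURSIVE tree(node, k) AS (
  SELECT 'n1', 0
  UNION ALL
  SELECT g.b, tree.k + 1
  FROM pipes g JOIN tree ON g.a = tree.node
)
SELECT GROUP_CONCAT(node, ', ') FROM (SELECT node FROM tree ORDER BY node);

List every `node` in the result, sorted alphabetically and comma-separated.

n1, n14, n25, n30, n8

Base: (n1, k=0).
Iteration 1: edges from {n1} -> (n25, k=1), (n8, k=1).
Iteration 2: edges from {n25,n8} -> (n14, k=2), (n30, k=2).
Iteration 3: no outgoing edges from {n14,n30}; recursion stops.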